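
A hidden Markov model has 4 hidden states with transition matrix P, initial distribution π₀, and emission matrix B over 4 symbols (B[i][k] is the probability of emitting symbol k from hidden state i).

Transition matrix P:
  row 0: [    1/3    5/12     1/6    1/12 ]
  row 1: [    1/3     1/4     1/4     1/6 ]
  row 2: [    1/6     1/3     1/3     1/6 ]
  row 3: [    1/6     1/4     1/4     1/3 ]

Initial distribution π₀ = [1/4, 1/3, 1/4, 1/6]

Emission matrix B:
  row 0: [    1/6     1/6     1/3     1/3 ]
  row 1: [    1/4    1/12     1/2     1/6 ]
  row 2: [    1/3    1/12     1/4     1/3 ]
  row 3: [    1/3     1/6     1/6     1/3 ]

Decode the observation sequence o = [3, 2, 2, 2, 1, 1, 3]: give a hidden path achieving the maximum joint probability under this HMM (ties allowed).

t=0: δ = [8.333e-02, 5.556e-02, 8.333e-02, 5.556e-02]  (obs o_0=3)
t=1: δ = [9.259e-03, 1.736e-02, 6.944e-03, 3.086e-03]  ψ = [0, 0, 2, 3]  (obs o_1=2)
t=2: δ = [1.929e-03, 2.170e-03, 1.085e-03, 4.823e-04]  ψ = [1, 1, 1, 1]  (obs o_2=2)
t=3: δ = [2.411e-04, 4.019e-04, 1.356e-04, 6.028e-05]  ψ = [1, 0, 1, 1]  (obs o_3=2)
t=4: δ = [2.233e-05, 8.372e-06, 8.372e-06, 1.116e-05]  ψ = [1, 0, 1, 1]  (obs o_4=1)
t=5: δ = [1.240e-06, 7.752e-07, 3.101e-07, 6.202e-07]  ψ = [0, 0, 0, 3]  (obs o_5=1)
t=6: δ = [1.378e-07, 8.614e-08, 6.891e-08, 6.891e-08]  ψ = [0, 0, 0, 3]  (obs o_6=3)
backtrack: best end state = 0; path = [0, 1, 0, 1, 0, 0, 0]

path = [0, 1, 0, 1, 0, 0, 0]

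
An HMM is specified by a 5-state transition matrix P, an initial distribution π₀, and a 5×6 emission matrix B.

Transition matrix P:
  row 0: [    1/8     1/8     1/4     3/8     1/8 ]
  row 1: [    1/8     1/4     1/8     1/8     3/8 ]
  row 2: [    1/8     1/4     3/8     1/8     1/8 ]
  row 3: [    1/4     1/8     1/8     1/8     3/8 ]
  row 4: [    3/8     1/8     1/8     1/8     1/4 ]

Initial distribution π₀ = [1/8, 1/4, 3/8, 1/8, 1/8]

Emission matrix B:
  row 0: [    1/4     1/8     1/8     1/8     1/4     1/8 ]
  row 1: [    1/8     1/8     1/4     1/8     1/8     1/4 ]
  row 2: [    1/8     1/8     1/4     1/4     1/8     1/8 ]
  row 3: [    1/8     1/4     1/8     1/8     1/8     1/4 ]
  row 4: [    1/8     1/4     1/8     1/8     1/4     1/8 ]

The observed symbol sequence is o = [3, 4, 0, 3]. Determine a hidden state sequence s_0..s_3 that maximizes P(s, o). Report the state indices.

path = [2, 2, 2, 2]

t=0: δ = [1.562e-02, 3.125e-02, 9.375e-02, 1.562e-02, 1.562e-02]  (obs o_0=3)
t=1: δ = [2.930e-03, 2.930e-03, 4.395e-03, 1.465e-03, 2.930e-03]  ψ = [2, 2, 2, 2, 1]  (obs o_1=4)
t=2: δ = [2.747e-04, 1.373e-04, 2.060e-04, 1.373e-04, 1.373e-04]  ψ = [4, 2, 2, 0, 1]  (obs o_2=0)
t=3: δ = [6.437e-06, 6.437e-06, 1.931e-05, 1.287e-05, 6.437e-06]  ψ = [4, 2, 2, 0, 1]  (obs o_3=3)
backtrack: best end state = 2; path = [2, 2, 2, 2]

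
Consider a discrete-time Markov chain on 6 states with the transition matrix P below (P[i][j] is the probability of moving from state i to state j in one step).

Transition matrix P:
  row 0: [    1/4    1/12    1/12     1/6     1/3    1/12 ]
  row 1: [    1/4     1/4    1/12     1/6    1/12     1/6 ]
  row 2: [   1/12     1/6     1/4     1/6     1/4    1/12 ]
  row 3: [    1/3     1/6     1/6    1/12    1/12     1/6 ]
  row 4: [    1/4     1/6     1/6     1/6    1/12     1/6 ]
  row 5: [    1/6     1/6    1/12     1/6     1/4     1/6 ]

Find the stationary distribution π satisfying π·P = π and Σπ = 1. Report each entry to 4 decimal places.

Balance equations π_j = Σ_i π_i·P[i][j]:
  π_0 = 1/4·π_0 + 1/4·π_1 + 1/12·π_2 + 1/3·π_3 + 1/4·π_4 + 1/6·π_5
  π_1 = 1/12·π_0 + 1/4·π_1 + 1/6·π_2 + 1/6·π_3 + 1/6·π_4 + 1/6·π_5
  π_2 = 1/12·π_0 + 1/12·π_1 + 1/4·π_2 + 1/6·π_3 + 1/6·π_4 + 1/12·π_5
  π_3 = 1/6·π_0 + 1/6·π_1 + 1/6·π_2 + 1/12·π_3 + 1/6·π_4 + 1/6·π_5
  π_4 = 1/3·π_0 + 1/12·π_1 + 1/4·π_2 + 1/12·π_3 + 1/12·π_4 + 1/4·π_5
  normalize: π_0 + π_1 + π_2 + π_3 + π_4 + π_5 = 1
Solving the linear system gives exactly π = [50527/220519, 35501/220519, 29539/220519, 2/13, 40945/220519, 30081/220519].

π = [0.2291, 0.1610, 0.1340, 0.1538, 0.1857, 0.1364]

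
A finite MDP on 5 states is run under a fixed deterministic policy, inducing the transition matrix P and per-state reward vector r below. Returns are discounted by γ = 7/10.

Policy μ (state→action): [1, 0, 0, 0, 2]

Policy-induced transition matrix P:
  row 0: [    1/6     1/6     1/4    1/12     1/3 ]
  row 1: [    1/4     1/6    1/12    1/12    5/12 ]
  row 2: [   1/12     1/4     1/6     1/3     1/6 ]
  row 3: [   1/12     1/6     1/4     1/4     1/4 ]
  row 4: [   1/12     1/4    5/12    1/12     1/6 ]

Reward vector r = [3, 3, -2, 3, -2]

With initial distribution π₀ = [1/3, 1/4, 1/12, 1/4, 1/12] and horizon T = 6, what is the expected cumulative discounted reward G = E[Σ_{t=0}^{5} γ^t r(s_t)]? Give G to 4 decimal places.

t=0: π = [0.3333, 0.2500, 0.0833, 0.2500, 0.0833], E[r] = 2.1667, γ^t·E[r] = 2.166667, running G = 2.166667
t=1: π = [0.1528, 0.1806, 0.2153, 0.1458, 0.3056], E[r] = 0.3958, γ^t·E[r] = 0.277083, running G = 2.443750
t=2: π = [0.1262, 0.2101, 0.2529, 0.1615, 0.2494], E[r] = 0.4884, γ^t·E[r] = 0.239329, running G = 2.683079
t=3: π = [0.1289, 0.2085, 0.2355, 0.1735, 0.2537], E[r] = 0.5543, γ^t·E[r] = 0.190109, running G = 2.873188
t=4: π = [0.1288, 0.2074, 0.2379, 0.1711, 0.2547], E[r] = 0.5369, γ^t·E[r] = 0.128898, running G = 3.002086
t=5: π = [0.1286, 0.2077, 0.2381, 0.1713, 0.2543], E[r] = 0.5384, γ^t·E[r] = 0.090495, running G = 3.092581

G = 3.0926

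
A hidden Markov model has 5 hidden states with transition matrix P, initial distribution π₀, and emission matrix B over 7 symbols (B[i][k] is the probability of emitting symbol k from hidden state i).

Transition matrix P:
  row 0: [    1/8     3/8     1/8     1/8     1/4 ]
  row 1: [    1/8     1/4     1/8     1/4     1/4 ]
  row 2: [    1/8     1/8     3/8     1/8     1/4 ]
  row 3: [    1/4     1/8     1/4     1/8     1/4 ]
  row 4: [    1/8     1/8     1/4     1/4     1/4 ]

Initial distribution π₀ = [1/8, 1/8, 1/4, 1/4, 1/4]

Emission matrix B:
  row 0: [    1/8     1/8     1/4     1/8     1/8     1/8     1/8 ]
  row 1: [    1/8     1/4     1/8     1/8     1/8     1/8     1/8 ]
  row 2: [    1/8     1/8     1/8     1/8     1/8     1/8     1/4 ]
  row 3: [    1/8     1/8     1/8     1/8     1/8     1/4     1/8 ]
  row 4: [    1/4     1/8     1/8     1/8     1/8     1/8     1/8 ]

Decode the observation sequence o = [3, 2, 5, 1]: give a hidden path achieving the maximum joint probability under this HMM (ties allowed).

t=0: δ = [1.562e-02, 1.562e-02, 3.125e-02, 3.125e-02, 3.125e-02]  (obs o_0=3)
t=1: δ = [1.953e-03, 7.324e-04, 1.465e-03, 9.766e-04, 9.766e-04]  ψ = [3, 0, 2, 4, 2]  (obs o_1=2)
t=2: δ = [3.052e-05, 9.155e-05, 6.866e-05, 6.104e-05, 6.104e-05]  ψ = [0, 0, 2, 0, 0]  (obs o_2=5)
t=3: δ = [1.907e-06, 5.722e-06, 3.219e-06, 2.861e-06, 2.861e-06]  ψ = [3, 1, 2, 1, 1]  (obs o_3=1)
backtrack: best end state = 1; path = [3, 0, 1, 1]

path = [3, 0, 1, 1]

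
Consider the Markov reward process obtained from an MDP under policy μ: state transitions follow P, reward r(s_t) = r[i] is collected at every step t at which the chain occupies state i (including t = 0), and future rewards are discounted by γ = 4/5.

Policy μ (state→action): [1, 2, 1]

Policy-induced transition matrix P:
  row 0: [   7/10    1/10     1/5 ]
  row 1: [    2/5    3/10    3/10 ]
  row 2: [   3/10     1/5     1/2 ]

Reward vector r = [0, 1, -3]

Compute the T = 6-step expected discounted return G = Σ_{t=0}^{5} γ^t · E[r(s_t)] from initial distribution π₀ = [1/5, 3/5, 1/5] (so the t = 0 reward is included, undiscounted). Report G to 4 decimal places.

t=0: π = [0.2000, 0.6000, 0.2000], E[r] = 0.0000, γ^t·E[r] = 0.000000, running G = 0.000000
t=1: π = [0.4400, 0.2400, 0.3200], E[r] = -0.7200, γ^t·E[r] = -0.576000, running G = -0.576000
t=2: π = [0.5000, 0.1800, 0.3200], E[r] = -0.7800, γ^t·E[r] = -0.499200, running G = -1.075200
t=3: π = [0.5180, 0.1680, 0.3140], E[r] = -0.7740, γ^t·E[r] = -0.396288, running G = -1.471488
t=4: π = [0.5240, 0.1650, 0.3110], E[r] = -0.7680, γ^t·E[r] = -0.314573, running G = -1.786061
t=5: π = [0.5261, 0.1641, 0.3098], E[r] = -0.7653, γ^t·E[r] = -0.250774, running G = -2.036834

G = -2.0368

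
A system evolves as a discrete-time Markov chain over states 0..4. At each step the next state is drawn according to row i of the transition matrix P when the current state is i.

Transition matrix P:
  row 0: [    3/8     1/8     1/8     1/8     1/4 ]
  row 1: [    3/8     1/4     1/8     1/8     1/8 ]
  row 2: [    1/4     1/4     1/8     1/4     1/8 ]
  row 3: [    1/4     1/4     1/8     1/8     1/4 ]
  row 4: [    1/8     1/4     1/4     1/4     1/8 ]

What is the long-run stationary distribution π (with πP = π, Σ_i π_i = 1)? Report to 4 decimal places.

Balance equations π_j = Σ_i π_i·P[i][j]:
  π_0 = 3/8·π_0 + 3/8·π_1 + 1/4·π_2 + 1/4·π_3 + 1/8·π_4
  π_1 = 1/8·π_0 + 1/4·π_1 + 1/4·π_2 + 1/4·π_3 + 1/4·π_4
  π_2 = 1/8·π_0 + 1/8·π_1 + 1/8·π_2 + 1/8·π_3 + 1/4·π_4
  π_3 = 1/8·π_0 + 1/8·π_1 + 1/4·π_2 + 1/8·π_3 + 1/4·π_4
  normalize: π_0 + π_1 + π_2 + π_3 + π_4 = 1
Solving the linear system gives exactly π = [110/379, 81/379, 56/379, 63/379, 69/379].

π = [0.2902, 0.2137, 0.1478, 0.1662, 0.1821]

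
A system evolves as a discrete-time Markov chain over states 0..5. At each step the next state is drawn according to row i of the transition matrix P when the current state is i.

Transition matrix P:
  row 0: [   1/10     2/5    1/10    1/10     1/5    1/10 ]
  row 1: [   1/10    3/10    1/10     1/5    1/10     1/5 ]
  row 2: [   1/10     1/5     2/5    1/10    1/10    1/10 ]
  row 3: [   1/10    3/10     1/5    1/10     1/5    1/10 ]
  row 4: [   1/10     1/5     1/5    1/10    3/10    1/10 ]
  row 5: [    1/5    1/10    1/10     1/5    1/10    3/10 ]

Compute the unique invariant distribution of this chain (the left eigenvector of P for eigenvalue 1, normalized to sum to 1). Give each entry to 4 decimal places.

π = [0.1156, 0.2462, 0.1853, 0.1402, 0.1570, 0.1558]

Balance equations π_j = Σ_i π_i·P[i][j]:
  π_0 = 1/10·π_0 + 1/10·π_1 + 1/10·π_2 + 1/10·π_3 + 1/10·π_4 + 1/5·π_5
  π_1 = 2/5·π_0 + 3/10·π_1 + 1/5·π_2 + 3/10·π_3 + 1/5·π_4 + 1/10·π_5
  π_2 = 1/10·π_0 + 1/10·π_1 + 2/5·π_2 + 1/5·π_3 + 1/5·π_4 + 1/10·π_5
  π_3 = 1/10·π_0 + 1/5·π_1 + 1/10·π_2 + 1/10·π_3 + 1/10·π_4 + 1/5·π_5
  π_4 = 1/5·π_0 + 1/10·π_1 + 1/10·π_2 + 1/5·π_3 + 3/10·π_4 + 1/10·π_5
  normalize: π_0 + π_1 + π_2 + π_3 + π_4 + π_5 = 1
Solving the linear system gives exactly π = [831/7190, 177/719, 10659/57520, 504/3595, 9029/57520, 112/719].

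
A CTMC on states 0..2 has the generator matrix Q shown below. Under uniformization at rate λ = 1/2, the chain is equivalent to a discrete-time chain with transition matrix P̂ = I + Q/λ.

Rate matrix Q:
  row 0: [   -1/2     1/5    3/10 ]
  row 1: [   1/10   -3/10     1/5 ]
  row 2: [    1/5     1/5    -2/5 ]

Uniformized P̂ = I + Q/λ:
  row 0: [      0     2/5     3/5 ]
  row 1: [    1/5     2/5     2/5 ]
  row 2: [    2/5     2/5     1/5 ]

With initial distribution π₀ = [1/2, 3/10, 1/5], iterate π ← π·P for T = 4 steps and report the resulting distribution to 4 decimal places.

t=0: π = [0.5000, 0.3000, 0.2000]
t=1: π = [0.1400, 0.4000, 0.4600]
t=2: π = [0.2640, 0.4000, 0.3360]
t=3: π = [0.2144, 0.4000, 0.3856]
t=4: π = [0.2342, 0.4000, 0.3658]

π = [0.2342, 0.4000, 0.3658]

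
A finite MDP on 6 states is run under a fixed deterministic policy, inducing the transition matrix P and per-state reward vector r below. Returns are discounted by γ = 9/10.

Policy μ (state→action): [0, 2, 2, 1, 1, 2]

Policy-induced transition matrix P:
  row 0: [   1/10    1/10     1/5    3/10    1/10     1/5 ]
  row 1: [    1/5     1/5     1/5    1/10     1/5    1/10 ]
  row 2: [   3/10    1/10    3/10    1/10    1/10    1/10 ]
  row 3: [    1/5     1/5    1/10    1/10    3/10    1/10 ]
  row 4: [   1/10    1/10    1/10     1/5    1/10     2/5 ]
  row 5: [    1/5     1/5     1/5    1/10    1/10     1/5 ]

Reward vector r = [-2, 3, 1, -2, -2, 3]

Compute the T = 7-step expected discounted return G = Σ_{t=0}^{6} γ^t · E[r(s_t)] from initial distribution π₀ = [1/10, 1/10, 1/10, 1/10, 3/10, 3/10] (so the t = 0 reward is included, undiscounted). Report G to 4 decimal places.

G = 1.3753

t=0: π = [0.1000, 0.1000, 0.1000, 0.1000, 0.3000, 0.3000], E[r] = 0.3000, γ^t·E[r] = 0.300000, running G = 0.300000
t=1: π = [0.1700, 0.1500, 0.1700, 0.1500, 0.1300, 0.2300], E[r] = 0.4100, γ^t·E[r] = 0.369000, running G = 0.669000
t=2: π = [0.1870, 0.1530, 0.1890, 0.1470, 0.1450, 0.1790], E[r] = 0.2270, γ^t·E[r] = 0.183870, running G = 0.852870
t=3: π = [0.1857, 0.1479, 0.1897, 0.1519, 0.1447, 0.1801], E[r] = 0.2091, γ^t·E[r] = 0.152434, running G = 1.005304
t=4: π = [0.1859, 0.1480, 0.1893, 0.1516, 0.1452, 0.1800], E[r] = 0.2078, γ^t·E[r] = 0.136357, running G = 1.141661
t=5: π = [0.1858, 0.1480, 0.1893, 0.1517, 0.1451, 0.1801], E[r] = 0.2083, γ^t·E[r] = 0.122981, running G = 1.264642
t=6: π = [0.1858, 0.1480, 0.1892, 0.1517, 0.1451, 0.1801], E[r] = 0.2083, γ^t·E[r] = 0.110696, running G = 1.375338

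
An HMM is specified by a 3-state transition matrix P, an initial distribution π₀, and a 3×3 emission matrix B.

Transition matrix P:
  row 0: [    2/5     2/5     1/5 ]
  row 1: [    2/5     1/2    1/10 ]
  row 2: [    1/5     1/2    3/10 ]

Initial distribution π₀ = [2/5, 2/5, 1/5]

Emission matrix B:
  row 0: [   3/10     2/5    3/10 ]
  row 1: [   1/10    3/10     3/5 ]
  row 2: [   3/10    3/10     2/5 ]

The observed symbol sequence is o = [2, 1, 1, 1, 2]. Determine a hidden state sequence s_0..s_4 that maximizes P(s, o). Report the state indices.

path = [1, 1, 1, 1, 1]

t=0: δ = [1.200e-01, 2.400e-01, 8.000e-02]  (obs o_0=2)
t=1: δ = [3.840e-02, 3.600e-02, 7.200e-03]  ψ = [1, 1, 0]  (obs o_1=1)
t=2: δ = [6.144e-03, 5.400e-03, 2.304e-03]  ψ = [0, 1, 0]  (obs o_2=1)
t=3: δ = [9.830e-04, 8.100e-04, 3.686e-04]  ψ = [0, 1, 0]  (obs o_3=1)
t=4: δ = [1.180e-04, 2.430e-04, 7.864e-05]  ψ = [0, 1, 0]  (obs o_4=2)
backtrack: best end state = 1; path = [1, 1, 1, 1, 1]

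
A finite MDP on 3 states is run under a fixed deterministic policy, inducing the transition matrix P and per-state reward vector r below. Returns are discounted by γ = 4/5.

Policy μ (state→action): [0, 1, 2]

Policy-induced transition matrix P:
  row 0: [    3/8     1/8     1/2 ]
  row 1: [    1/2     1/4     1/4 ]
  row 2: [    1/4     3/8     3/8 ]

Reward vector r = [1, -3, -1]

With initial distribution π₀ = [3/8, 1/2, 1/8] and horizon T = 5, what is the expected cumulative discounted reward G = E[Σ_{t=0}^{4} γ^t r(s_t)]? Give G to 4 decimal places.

t=0: π = [0.3750, 0.5000, 0.1250], E[r] = -1.2500, γ^t·E[r] = -1.250000, running G = -1.250000
t=1: π = [0.4219, 0.2188, 0.3594], E[r] = -0.5938, γ^t·E[r] = -0.475000, running G = -1.725000
t=2: π = [0.3574, 0.2422, 0.4004], E[r] = -0.7695, γ^t·E[r] = -0.492500, running G = -2.217500
t=3: π = [0.3552, 0.2554, 0.3894], E[r] = -0.8003, γ^t·E[r] = -0.409750, running G = -2.627250
t=4: π = [0.3582, 0.2543, 0.3875], E[r] = -0.7921, γ^t·E[r] = -0.324425, running G = -2.951675

G = -2.9517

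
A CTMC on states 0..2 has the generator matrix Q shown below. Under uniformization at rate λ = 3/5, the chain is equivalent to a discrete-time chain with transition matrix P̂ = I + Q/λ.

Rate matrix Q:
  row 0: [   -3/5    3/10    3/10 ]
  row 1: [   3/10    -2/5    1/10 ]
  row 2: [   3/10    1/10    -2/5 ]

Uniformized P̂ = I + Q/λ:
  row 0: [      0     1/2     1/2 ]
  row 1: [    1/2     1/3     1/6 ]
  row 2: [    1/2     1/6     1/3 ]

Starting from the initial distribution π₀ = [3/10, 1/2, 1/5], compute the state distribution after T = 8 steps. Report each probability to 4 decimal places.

t=0: π = [0.3000, 0.5000, 0.2000]
t=1: π = [0.3500, 0.3500, 0.3000]
t=2: π = [0.3250, 0.3417, 0.3333]
t=3: π = [0.3375, 0.3319, 0.3306]
t=4: π = [0.3313, 0.3345, 0.3343]
t=5: π = [0.3344, 0.3328, 0.3328]
t=6: π = [0.3328, 0.3336, 0.3336]
t=7: π = [0.3336, 0.3332, 0.3332]
t=8: π = [0.3332, 0.3334, 0.3334]

π = [0.3332, 0.3334, 0.3334]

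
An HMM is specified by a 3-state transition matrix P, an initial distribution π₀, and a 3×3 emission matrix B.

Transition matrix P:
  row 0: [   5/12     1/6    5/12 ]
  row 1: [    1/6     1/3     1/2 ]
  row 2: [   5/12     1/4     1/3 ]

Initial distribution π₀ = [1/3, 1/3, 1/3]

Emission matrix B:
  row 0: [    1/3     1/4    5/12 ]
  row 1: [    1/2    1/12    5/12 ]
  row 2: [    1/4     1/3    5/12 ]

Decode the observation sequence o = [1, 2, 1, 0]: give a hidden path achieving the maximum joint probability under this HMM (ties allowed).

t=0: δ = [8.333e-02, 2.778e-02, 1.111e-01]  (obs o_0=1)
t=1: δ = [1.929e-02, 1.157e-02, 1.543e-02]  ψ = [2, 2, 2]  (obs o_1=2)
t=2: δ = [2.009e-03, 3.215e-04, 2.679e-03]  ψ = [0, 1, 0]  (obs o_2=1)
t=3: δ = [3.721e-04, 3.349e-04, 2.233e-04]  ψ = [2, 2, 2]  (obs o_3=0)
backtrack: best end state = 0; path = [2, 0, 2, 0]

path = [2, 0, 2, 0]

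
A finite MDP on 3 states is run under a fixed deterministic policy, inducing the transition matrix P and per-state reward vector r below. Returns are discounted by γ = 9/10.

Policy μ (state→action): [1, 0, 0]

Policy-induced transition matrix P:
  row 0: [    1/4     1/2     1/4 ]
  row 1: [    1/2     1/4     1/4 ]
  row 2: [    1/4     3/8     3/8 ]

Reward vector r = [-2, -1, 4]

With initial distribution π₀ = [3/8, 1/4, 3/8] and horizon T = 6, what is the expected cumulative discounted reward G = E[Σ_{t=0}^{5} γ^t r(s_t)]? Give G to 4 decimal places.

G = 0.8969

t=0: π = [0.3750, 0.2500, 0.3750], E[r] = 0.5000, γ^t·E[r] = 0.500000, running G = 0.500000
t=1: π = [0.3125, 0.3906, 0.2969], E[r] = 0.1719, γ^t·E[r] = 0.154688, running G = 0.654688
t=2: π = [0.3477, 0.3652, 0.2871], E[r] = 0.0879, γ^t·E[r] = 0.071191, running G = 0.725879
t=3: π = [0.3413, 0.3728, 0.2859], E[r] = 0.0881, γ^t·E[r] = 0.064250, running G = 0.790129
t=4: π = [0.3432, 0.3711, 0.2857], E[r] = 0.0855, γ^t·E[r] = 0.056083, running G = 0.846212
t=5: π = [0.3428, 0.3715, 0.2857], E[r] = 0.0858, γ^t·E[r] = 0.050675, running G = 0.896888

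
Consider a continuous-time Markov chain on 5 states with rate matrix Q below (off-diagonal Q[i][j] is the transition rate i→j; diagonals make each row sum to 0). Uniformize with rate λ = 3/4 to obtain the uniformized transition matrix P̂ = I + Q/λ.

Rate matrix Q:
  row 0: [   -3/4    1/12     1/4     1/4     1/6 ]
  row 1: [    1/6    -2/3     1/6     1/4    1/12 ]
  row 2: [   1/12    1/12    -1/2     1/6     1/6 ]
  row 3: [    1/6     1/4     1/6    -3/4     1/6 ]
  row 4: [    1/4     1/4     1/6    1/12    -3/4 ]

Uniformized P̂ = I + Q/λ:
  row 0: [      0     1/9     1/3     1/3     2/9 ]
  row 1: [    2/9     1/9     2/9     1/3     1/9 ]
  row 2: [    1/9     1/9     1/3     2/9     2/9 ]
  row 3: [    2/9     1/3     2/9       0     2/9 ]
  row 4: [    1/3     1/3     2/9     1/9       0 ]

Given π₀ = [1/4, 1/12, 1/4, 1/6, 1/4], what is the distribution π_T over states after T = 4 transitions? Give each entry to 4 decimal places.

π = [0.1721, 0.1919, 0.2715, 0.2002, 0.1642]

t=0: π = [0.2500, 0.0833, 0.2500, 0.1667, 0.2500]
t=1: π = [0.1667, 0.2037, 0.2778, 0.1944, 0.1574]
t=2: π = [0.1718, 0.1893, 0.2716, 0.2027, 0.1646]
t=3: π = [0.1722, 0.1927, 0.2715, 0.1990, 0.1646]
t=4: π = [0.1721, 0.1919, 0.2715, 0.2002, 0.1642]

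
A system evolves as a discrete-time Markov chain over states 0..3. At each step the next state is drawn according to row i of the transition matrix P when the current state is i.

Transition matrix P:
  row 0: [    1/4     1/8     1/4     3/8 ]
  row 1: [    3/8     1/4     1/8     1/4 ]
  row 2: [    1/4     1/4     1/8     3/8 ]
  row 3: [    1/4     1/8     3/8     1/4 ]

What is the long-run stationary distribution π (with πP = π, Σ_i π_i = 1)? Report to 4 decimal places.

Balance equations π_j = Σ_i π_i·P[i][j]:
  π_0 = 1/4·π_0 + 3/8·π_1 + 1/4·π_2 + 1/4·π_3
  π_1 = 1/8·π_0 + 1/4·π_1 + 1/4·π_2 + 1/8·π_3
  π_2 = 1/4·π_0 + 1/8·π_1 + 1/8·π_2 + 3/8·π_3
  normalize: π_0 + π_1 + π_2 + π_3 = 1
Solving the linear system gives exactly π = [157/577, 102/577, 137/577, 181/577].

π = [0.2721, 0.1768, 0.2374, 0.3137]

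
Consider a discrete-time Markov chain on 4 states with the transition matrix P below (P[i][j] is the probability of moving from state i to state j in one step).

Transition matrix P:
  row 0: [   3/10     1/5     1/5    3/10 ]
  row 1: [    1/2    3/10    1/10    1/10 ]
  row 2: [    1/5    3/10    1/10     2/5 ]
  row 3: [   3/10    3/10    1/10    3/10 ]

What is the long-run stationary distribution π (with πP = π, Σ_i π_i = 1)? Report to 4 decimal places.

π = [0.3398, 0.2660, 0.1340, 0.2602]

Balance equations π_j = Σ_i π_i·P[i][j]:
  π_0 = 3/10·π_0 + 1/2·π_1 + 1/5·π_2 + 3/10·π_3
  π_1 = 1/5·π_0 + 3/10·π_1 + 3/10·π_2 + 3/10·π_3
  π_2 = 1/5·π_0 + 1/10·π_1 + 1/10·π_2 + 1/10·π_3
  normalize: π_0 + π_1 + π_2 + π_3 = 1
Solving the linear system gives exactly π = [35/103, 137/515, 69/515, 134/515].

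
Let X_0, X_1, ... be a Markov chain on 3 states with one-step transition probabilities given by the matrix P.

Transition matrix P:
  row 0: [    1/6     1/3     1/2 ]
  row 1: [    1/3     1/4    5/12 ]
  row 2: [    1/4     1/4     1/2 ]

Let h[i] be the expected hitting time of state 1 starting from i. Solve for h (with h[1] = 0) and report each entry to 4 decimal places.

h = [3.4286, 0.0000, 3.7143]

First-step conditioning: h[1] = 0; for i ≠ 1, h[i] = 1 + Σ_k P[i][k]·h[k].
  h[0] = 1 + 1/6·h[0] + 1/2·h[2]
  h[2] = 1 + 1/4·h[0] + 1/2·h[2]
Solving the 2×2 linear system over states ≠ 1 gives exactly h = [24/7, 0, 26/7] (h[1] = 0 is the target).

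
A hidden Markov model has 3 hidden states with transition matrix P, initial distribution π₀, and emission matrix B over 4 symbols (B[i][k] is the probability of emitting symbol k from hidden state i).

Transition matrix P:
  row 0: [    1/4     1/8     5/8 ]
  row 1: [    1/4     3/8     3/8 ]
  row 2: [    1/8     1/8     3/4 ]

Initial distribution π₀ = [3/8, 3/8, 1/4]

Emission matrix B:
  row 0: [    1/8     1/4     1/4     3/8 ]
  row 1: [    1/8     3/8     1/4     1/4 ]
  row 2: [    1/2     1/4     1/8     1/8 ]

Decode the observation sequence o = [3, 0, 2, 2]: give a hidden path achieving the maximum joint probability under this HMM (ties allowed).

t=0: δ = [1.406e-01, 9.375e-02, 3.125e-02]  (obs o_0=3)
t=1: δ = [4.395e-03, 4.395e-03, 4.395e-02]  ψ = [0, 1, 0]  (obs o_1=0)
t=2: δ = [1.373e-03, 1.373e-03, 4.120e-03]  ψ = [2, 2, 2]  (obs o_2=2)
t=3: δ = [1.287e-04, 1.287e-04, 3.862e-04]  ψ = [2, 1, 2]  (obs o_3=2)
backtrack: best end state = 2; path = [0, 2, 2, 2]

path = [0, 2, 2, 2]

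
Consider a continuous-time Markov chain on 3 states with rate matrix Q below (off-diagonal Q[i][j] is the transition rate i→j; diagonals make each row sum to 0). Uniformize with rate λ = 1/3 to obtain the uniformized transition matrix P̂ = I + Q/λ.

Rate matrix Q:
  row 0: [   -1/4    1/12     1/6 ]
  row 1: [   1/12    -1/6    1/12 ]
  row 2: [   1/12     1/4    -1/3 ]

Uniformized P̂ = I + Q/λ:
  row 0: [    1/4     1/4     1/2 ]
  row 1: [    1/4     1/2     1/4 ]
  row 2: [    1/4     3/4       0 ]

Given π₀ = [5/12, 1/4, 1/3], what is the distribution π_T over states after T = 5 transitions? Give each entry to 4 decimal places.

π = [0.2500, 0.4999, 0.2501]

t=0: π = [0.4167, 0.2500, 0.3333]
t=1: π = [0.2500, 0.4792, 0.2708]
t=2: π = [0.2500, 0.5052, 0.2448]
t=3: π = [0.2500, 0.4987, 0.2513]
t=4: π = [0.2500, 0.5003, 0.2497]
t=5: π = [0.2500, 0.4999, 0.2501]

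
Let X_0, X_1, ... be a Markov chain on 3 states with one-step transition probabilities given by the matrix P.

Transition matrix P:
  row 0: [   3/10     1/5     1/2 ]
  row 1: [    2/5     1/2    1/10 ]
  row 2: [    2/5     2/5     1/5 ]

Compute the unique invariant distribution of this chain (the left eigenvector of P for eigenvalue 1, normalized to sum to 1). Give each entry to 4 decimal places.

π = [0.3636, 0.3636, 0.2727]

Balance equations π_j = Σ_i π_i·P[i][j]:
  π_0 = 3/10·π_0 + 2/5·π_1 + 2/5·π_2
  π_1 = 1/5·π_0 + 1/2·π_1 + 2/5·π_2
  normalize: π_0 + π_1 + π_2 = 1
Solving the linear system gives exactly π = [4/11, 4/11, 3/11].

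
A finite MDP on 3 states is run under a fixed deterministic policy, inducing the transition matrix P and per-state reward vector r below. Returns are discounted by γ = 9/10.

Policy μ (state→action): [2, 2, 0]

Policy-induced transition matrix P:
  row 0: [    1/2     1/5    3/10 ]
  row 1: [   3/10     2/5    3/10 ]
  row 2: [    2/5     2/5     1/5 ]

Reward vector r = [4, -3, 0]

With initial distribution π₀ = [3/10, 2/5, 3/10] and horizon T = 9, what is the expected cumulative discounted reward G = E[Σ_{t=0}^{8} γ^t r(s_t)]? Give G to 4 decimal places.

G = 3.3397

t=0: π = [0.3000, 0.4000, 0.3000], E[r] = 0.0000, γ^t·E[r] = 0.000000, running G = 0.000000
t=1: π = [0.3900, 0.3400, 0.2700], E[r] = 0.5400, γ^t·E[r] = 0.486000, running G = 0.486000
t=2: π = [0.4050, 0.3220, 0.2730], E[r] = 0.6540, γ^t·E[r] = 0.529740, running G = 1.015740
t=3: π = [0.4083, 0.3190, 0.2727], E[r] = 0.6762, γ^t·E[r] = 0.492950, running G = 1.508690
t=4: π = [0.4089, 0.3183, 0.2727], E[r] = 0.6807, γ^t·E[r] = 0.446607, running G = 1.955297
t=5: π = [0.4091, 0.3182, 0.2727], E[r] = 0.6816, γ^t·E[r] = 0.402474, running G = 2.357772
t=6: π = [0.4091, 0.3182, 0.2727], E[r] = 0.6818, γ^t·E[r] = 0.362322, running G = 2.720094
t=7: π = [0.4091, 0.3182, 0.2727], E[r] = 0.6818, γ^t·E[r] = 0.326107, running G = 3.046201
t=8: π = [0.4091, 0.3182, 0.2727], E[r] = 0.6818, γ^t·E[r] = 0.293500, running G = 3.339701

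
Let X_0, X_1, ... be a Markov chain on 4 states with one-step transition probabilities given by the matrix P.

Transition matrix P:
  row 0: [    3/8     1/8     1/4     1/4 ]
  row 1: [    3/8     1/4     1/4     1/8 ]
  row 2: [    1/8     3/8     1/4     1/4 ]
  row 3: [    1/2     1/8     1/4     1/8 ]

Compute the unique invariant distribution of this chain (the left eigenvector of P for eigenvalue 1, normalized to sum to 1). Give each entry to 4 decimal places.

π = [0.3373, 0.2143, 0.2500, 0.1984]

Balance equations π_j = Σ_i π_i·P[i][j]:
  π_0 = 3/8·π_0 + 3/8·π_1 + 1/8·π_2 + 1/2·π_3
  π_1 = 1/8·π_0 + 1/4·π_1 + 3/8·π_2 + 1/8·π_3
  π_2 = 1/4·π_0 + 1/4·π_1 + 1/4·π_2 + 1/4·π_3
  normalize: π_0 + π_1 + π_2 + π_3 = 1
Solving the linear system gives exactly π = [85/252, 3/14, 1/4, 25/126].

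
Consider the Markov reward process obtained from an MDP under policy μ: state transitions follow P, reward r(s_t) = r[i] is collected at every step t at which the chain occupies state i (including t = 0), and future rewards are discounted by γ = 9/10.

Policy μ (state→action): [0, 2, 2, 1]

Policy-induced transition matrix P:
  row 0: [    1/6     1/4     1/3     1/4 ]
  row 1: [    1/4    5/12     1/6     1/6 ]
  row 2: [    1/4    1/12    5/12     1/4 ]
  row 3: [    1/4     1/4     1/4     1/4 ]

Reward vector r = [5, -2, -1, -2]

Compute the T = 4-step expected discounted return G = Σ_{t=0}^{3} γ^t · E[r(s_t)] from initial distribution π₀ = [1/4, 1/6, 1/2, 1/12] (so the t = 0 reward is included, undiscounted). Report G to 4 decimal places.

G = 0.0797

t=0: π = [0.2500, 0.1667, 0.5000, 0.0833], E[r] = 0.2500, γ^t·E[r] = 0.250000, running G = 0.250000
t=1: π = [0.2292, 0.1944, 0.3403, 0.2361], E[r] = -0.0556, γ^t·E[r] = -0.050000, running G = 0.200000
t=2: π = [0.2309, 0.2257, 0.3096, 0.2338], E[r] = -0.0741, γ^t·E[r] = -0.060000, running G = 0.140000
t=3: π = [0.2308, 0.2360, 0.3020, 0.2312], E[r] = -0.0827, γ^t·E[r] = -0.060258, running G = 0.079742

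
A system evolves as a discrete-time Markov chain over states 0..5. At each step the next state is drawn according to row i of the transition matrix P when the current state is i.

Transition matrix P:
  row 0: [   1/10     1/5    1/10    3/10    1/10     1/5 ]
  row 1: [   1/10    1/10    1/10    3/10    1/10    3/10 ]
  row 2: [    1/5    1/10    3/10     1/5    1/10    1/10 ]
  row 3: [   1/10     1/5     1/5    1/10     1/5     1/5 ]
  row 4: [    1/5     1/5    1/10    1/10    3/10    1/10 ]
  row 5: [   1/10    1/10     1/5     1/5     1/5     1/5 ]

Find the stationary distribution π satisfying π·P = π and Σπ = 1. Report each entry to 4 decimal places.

π = [0.1343, 0.1498, 0.1716, 0.1920, 0.1716, 0.1807]

Balance equations π_j = Σ_i π_i·P[i][j]:
  π_0 = 1/10·π_0 + 1/10·π_1 + 1/5·π_2 + 1/10·π_3 + 1/5·π_4 + 1/10·π_5
  π_1 = 1/5·π_0 + 1/10·π_1 + 1/10·π_2 + 1/5·π_3 + 1/5·π_4 + 1/10·π_5
  π_2 = 1/10·π_0 + 1/10·π_1 + 3/10·π_2 + 1/5·π_3 + 1/10·π_4 + 1/5·π_5
  π_3 = 3/10·π_0 + 3/10·π_1 + 1/5·π_2 + 1/10·π_3 + 1/10·π_4 + 1/5·π_5
  π_4 = 1/10·π_0 + 1/10·π_1 + 1/10·π_2 + 1/5·π_3 + 3/10·π_4 + 1/5·π_5
  normalize: π_0 + π_1 + π_2 + π_3 + π_4 + π_5 = 1
Solving the linear system gives exactly π = [755/5621, 842/5621, 1929/11242, 2159/11242, 1929/11242, 2031/11242].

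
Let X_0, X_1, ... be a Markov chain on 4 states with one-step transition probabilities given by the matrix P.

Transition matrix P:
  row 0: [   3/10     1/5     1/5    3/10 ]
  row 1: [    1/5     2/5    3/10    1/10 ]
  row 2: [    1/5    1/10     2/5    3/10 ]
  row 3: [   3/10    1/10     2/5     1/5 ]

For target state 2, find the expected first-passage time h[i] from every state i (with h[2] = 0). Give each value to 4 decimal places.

First-step conditioning: h[2] = 0; for i ≠ 2, h[i] = 1 + Σ_k P[i][k]·h[k].
  h[0] = 1 + 3/10·h[0] + 1/5·h[1] + 3/10·h[3]
  h[1] = 1 + 1/5·h[0] + 2/5·h[1] + 1/10·h[3]
  h[3] = 1 + 3/10·h[0] + 1/10·h[1] + 1/5·h[3]
Solving the 3×3 linear system over states ≠ 2 gives exactly h = [860/231, 790/231, 0, 710/231] (h[2] = 0 is the target).

h = [3.7229, 3.4199, 0.0000, 3.0736]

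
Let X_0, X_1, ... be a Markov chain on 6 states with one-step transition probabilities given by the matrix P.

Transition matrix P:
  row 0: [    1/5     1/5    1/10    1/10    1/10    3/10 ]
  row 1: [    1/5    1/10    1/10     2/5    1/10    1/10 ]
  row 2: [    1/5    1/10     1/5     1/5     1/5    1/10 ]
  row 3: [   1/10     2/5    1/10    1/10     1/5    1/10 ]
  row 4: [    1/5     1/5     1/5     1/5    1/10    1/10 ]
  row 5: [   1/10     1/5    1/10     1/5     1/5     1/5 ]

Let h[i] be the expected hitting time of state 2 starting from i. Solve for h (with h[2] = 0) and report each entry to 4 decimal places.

First-step conditioning: h[2] = 0; for i ≠ 2, h[i] = 1 + Σ_k P[i][k]·h[k].
  h[0] = 1 + 1/5·h[0] + 1/5·h[1] + 1/10·h[3] + 1/10·h[4] + 3/10·h[5]
  h[1] = 1 + 1/5·h[0] + 1/10·h[1] + 2/5·h[3] + 1/10·h[4] + 1/10·h[5]
  h[3] = 1 + 1/10·h[0] + 2/5·h[1] + 1/10·h[3] + 1/5·h[4] + 1/10·h[5]
  h[4] = 1 + 1/5·h[0] + 1/5·h[1] + 1/5·h[3] + 1/10·h[4] + 1/10·h[5]
  h[5] = 1 + 1/10·h[0] + 1/5·h[1] + 1/5·h[3] + 1/5·h[4] + 1/5·h[5]
Solving the 5×5 linear system over states ≠ 2 gives exactly h = [2630/299, 1820/207, 0, 23480/2691, 2370/299, 23440/2691] (h[2] = 0 is the target).

h = [8.7960, 8.7923, 0.0000, 8.7254, 7.9264, 8.7105]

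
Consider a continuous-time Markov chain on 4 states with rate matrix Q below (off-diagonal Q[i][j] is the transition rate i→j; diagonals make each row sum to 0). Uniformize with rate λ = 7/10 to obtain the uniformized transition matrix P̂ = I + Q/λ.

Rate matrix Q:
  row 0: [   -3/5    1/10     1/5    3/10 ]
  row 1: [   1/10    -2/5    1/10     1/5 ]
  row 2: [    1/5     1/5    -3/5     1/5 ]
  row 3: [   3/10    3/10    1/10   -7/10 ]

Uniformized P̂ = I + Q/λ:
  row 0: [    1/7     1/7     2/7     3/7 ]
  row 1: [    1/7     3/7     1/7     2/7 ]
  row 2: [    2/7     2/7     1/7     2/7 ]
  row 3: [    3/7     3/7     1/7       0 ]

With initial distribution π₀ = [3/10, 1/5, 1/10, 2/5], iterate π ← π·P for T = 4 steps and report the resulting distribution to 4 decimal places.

t=0: π = [0.3000, 0.2000, 0.1000, 0.4000]
t=1: π = [0.2714, 0.3286, 0.1857, 0.2143]
t=2: π = [0.2306, 0.3245, 0.1816, 0.2633]
t=3: π = [0.2440, 0.3367, 0.1758, 0.2434]
t=4: π = [0.2375, 0.3337, 0.1777, 0.2510]

π = [0.2375, 0.3337, 0.1777, 0.2510]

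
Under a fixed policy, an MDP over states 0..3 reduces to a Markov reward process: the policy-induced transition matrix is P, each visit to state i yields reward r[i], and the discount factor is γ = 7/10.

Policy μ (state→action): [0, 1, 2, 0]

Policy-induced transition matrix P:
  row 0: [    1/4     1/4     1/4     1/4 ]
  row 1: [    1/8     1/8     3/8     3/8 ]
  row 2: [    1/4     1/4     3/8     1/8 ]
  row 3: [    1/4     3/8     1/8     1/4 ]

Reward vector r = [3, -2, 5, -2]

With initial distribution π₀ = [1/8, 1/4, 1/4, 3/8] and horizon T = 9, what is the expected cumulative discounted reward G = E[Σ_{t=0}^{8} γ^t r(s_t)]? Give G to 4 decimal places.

G = 2.6773

t=0: π = [0.1250, 0.2500, 0.2500, 0.3750], E[r] = 0.3750, γ^t·E[r] = 0.375000, running G = 0.375000
t=1: π = [0.2188, 0.2656, 0.2656, 0.2500], E[r] = 0.9531, γ^t·E[r] = 0.667188, running G = 1.042188
t=2: π = [0.2168, 0.2480, 0.2852, 0.2500], E[r] = 1.0801, γ^t·E[r] = 0.529238, running G = 1.571426
t=3: π = [0.2190, 0.2502, 0.2854, 0.2454], E[r] = 1.0928, γ^t·E[r] = 0.374821, running G = 1.946247
t=4: π = [0.2187, 0.2494, 0.2863, 0.2456], E[r] = 1.0976, γ^t·E[r] = 0.263533, running G = 2.209780
t=5: π = [0.2188, 0.2495, 0.2863, 0.2454], E[r] = 1.0979, γ^t·E[r] = 0.184531, running G = 2.394311
t=6: π = [0.2188, 0.2495, 0.2863, 0.2454], E[r] = 1.0981, γ^t·E[r] = 0.129195, running G = 2.523506
t=7: π = [0.2188, 0.2495, 0.2863, 0.2454], E[r] = 1.0982, γ^t·E[r] = 0.090437, running G = 2.613944
t=8: π = [0.2188, 0.2495, 0.2863, 0.2454], E[r] = 1.0982, γ^t·E[r] = 0.063307, running G = 2.677250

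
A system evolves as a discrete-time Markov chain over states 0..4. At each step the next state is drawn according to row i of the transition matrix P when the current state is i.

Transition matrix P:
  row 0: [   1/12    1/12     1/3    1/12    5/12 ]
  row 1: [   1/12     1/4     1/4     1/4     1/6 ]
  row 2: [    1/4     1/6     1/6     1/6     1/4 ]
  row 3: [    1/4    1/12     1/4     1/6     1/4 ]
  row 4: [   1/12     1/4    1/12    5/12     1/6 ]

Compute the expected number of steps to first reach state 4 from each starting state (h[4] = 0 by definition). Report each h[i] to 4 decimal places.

First-step conditioning: h[4] = 0; for i ≠ 4, h[i] = 1 + Σ_k P[i][k]·h[k].
  h[0] = 1 + 1/12·h[0] + 1/12·h[1] + 1/3·h[2] + 1/12·h[3]
  h[1] = 1 + 1/12·h[0] + 1/4·h[1] + 1/4·h[2] + 1/4·h[3]
  h[2] = 1 + 1/4·h[0] + 1/6·h[1] + 1/6·h[2] + 1/6·h[3]
  h[3] = 1 + 1/4·h[0] + 1/12·h[1] + 1/4·h[2] + 1/6·h[3]
Solving the 4×4 linear system over states ≠ 4 gives exactly h = [6252/1985, 8224/1985, 1472/397, 7288/1985, 0] (h[4] = 0 is the target).

h = [3.1496, 4.1431, 3.7078, 3.6715, 0.0000]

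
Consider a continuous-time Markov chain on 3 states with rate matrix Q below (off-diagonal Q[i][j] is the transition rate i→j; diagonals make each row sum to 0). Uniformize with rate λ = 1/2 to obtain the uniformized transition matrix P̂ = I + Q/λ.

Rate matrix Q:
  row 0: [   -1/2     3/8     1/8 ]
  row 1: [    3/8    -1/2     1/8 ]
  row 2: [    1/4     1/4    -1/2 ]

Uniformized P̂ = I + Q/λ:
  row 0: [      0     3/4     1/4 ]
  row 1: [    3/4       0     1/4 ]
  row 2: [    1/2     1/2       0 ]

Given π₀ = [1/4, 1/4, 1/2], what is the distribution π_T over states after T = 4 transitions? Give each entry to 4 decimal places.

π = [0.3994, 0.3994, 0.2012]

t=0: π = [0.2500, 0.2500, 0.5000]
t=1: π = [0.4375, 0.4375, 0.1250]
t=2: π = [0.3906, 0.3906, 0.2188]
t=3: π = [0.4023, 0.4023, 0.1953]
t=4: π = [0.3994, 0.3994, 0.2012]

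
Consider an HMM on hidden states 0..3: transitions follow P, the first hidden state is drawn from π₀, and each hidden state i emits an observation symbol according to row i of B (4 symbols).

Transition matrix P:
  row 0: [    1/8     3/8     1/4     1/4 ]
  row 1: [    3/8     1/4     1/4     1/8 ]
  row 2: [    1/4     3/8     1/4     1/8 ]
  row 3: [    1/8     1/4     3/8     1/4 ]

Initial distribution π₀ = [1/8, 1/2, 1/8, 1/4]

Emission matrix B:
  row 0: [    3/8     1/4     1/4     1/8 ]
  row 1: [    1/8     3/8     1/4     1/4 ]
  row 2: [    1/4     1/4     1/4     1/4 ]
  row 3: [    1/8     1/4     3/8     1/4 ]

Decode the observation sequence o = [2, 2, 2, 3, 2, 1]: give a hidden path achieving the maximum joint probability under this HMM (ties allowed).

t=0: δ = [3.125e-02, 1.250e-01, 3.125e-02, 9.375e-02]  (obs o_0=2)
t=1: δ = [1.172e-02, 7.812e-03, 8.789e-03, 8.789e-03]  ψ = [1, 1, 3, 3]  (obs o_1=2)
t=2: δ = [7.324e-04, 1.099e-03, 8.240e-04, 1.099e-03]  ψ = [1, 0, 3, 0]  (obs o_2=2)
t=3: δ = [5.150e-05, 7.725e-05, 1.030e-04, 6.866e-05]  ψ = [1, 2, 3, 3]  (obs o_3=3)
t=4: δ = [7.242e-06, 9.656e-06, 6.437e-06, 6.437e-06]  ψ = [1, 2, 2, 3]  (obs o_4=2)
t=5: δ = [9.052e-07, 1.018e-06, 6.035e-07, 4.526e-07]  ψ = [1, 0, 1, 0]  (obs o_5=1)
backtrack: best end state = 1; path = [3, 3, 2, 1, 0, 1]

path = [3, 3, 2, 1, 0, 1]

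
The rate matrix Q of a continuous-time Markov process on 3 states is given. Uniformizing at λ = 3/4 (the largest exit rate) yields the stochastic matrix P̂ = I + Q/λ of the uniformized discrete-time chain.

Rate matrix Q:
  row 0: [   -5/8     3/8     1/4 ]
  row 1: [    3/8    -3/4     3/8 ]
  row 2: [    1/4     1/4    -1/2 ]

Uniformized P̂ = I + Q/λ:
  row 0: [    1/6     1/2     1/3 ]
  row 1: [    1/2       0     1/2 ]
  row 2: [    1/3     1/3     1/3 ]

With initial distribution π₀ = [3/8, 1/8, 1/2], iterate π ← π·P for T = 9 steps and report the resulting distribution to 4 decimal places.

π = [0.3272, 0.2910, 0.3818]

t=0: π = [0.3750, 0.1250, 0.5000]
t=1: π = [0.2917, 0.3542, 0.3542]
t=2: π = [0.3438, 0.2639, 0.3924]
t=3: π = [0.3200, 0.3027, 0.3773]
t=4: π = [0.3304, 0.2858, 0.3838]
t=5: π = [0.3259, 0.2931, 0.3810]
t=6: π = [0.3279, 0.2899, 0.3822]
t=7: π = [0.3270, 0.2913, 0.3817]
t=8: π = [0.3274, 0.2907, 0.3819]
t=9: π = [0.3272, 0.2910, 0.3818]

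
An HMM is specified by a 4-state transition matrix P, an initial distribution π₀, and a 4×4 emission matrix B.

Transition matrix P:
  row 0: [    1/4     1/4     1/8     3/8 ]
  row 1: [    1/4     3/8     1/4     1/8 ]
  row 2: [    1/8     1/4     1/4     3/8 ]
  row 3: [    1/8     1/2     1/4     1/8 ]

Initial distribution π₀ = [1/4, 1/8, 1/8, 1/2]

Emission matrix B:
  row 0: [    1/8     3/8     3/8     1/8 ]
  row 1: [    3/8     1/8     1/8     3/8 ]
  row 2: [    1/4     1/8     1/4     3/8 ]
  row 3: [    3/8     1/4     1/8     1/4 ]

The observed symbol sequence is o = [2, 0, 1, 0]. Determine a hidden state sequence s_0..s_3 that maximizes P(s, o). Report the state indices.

path = [3, 1, 0, 3]

t=0: δ = [9.375e-02, 1.562e-02, 3.125e-02, 6.250e-02]  (obs o_0=2)
t=1: δ = [2.930e-03, 1.172e-02, 3.906e-03, 1.318e-02]  ψ = [0, 3, 3, 0]  (obs o_1=0)
t=2: δ = [1.099e-03, 8.240e-04, 4.120e-04, 4.120e-04]  ψ = [1, 3, 3, 3]  (obs o_2=1)
t=3: δ = [3.433e-05, 1.159e-04, 5.150e-05, 1.545e-04]  ψ = [0, 1, 1, 0]  (obs o_3=0)
backtrack: best end state = 3; path = [3, 1, 0, 3]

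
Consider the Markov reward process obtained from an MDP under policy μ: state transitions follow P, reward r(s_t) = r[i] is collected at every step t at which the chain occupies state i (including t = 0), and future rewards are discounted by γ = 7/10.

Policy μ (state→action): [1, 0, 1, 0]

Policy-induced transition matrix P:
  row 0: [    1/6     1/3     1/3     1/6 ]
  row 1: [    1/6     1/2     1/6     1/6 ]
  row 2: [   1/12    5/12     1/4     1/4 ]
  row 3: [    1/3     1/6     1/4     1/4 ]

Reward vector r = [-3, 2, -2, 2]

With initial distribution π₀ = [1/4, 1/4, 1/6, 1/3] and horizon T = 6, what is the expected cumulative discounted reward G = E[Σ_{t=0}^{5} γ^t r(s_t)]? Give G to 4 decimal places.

G = 0.2432

t=0: π = [0.2500, 0.2500, 0.1667, 0.3333], E[r] = 0.0833, γ^t·E[r] = 0.083333, running G = 0.083333
t=1: π = [0.2083, 0.3333, 0.2500, 0.2083], E[r] = -0.0417, γ^t·E[r] = -0.029167, running G = 0.054167
t=2: π = [0.1806, 0.3750, 0.2396, 0.2049], E[r] = 0.1389, γ^t·E[r] = 0.068056, running G = 0.122222
t=3: π = [0.1808, 0.3817, 0.2338, 0.2037], E[r] = 0.1606, γ^t·E[r] = 0.055082, running G = 0.177305
t=4: π = [0.1811, 0.3825, 0.2333, 0.2031], E[r] = 0.1613, γ^t·E[r] = 0.038720, running G = 0.216025
t=5: π = [0.1811, 0.3827, 0.2332, 0.2030], E[r] = 0.1617, γ^t·E[r] = 0.027178, running G = 0.243202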